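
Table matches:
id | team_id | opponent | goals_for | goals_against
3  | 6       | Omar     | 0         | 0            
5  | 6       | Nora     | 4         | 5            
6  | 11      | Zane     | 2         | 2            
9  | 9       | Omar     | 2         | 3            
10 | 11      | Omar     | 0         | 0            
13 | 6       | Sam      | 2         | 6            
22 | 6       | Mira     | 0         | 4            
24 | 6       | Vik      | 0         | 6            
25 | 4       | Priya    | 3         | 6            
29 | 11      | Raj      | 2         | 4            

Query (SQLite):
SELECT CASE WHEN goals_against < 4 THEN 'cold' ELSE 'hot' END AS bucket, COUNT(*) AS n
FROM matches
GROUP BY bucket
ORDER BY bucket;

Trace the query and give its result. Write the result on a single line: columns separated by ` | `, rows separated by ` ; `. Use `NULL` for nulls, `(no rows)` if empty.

cold | 4 ; hot | 6

Bucket rows by goals_against < 4 → 'cold' else 'hot'; count each bucket.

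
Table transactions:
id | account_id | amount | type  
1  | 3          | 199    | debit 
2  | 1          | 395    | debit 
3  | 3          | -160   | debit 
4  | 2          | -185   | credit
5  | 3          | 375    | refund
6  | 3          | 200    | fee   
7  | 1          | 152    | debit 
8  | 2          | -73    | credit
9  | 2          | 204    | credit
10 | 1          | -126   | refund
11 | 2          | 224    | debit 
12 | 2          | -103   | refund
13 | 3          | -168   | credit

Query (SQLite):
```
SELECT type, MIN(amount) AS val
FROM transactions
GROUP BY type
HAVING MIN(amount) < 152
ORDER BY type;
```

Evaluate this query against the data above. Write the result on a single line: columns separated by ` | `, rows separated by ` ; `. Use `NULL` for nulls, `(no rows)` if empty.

credit | -185 ; debit | -160 ; refund | -126

Partition transactions by type; compute MIN(amount) within each group.
HAVING: keep groups where MIN(amount) < 152.
  credit: ids {4, 8, 9, 13} → MIN(amount)=-185
  debit: ids {1, 2, 3, 7, 11} → MIN(amount)=-160
  fee: ids {6} → MIN(amount)=200
  refund: ids {5, 10, 12} → MIN(amount)=-126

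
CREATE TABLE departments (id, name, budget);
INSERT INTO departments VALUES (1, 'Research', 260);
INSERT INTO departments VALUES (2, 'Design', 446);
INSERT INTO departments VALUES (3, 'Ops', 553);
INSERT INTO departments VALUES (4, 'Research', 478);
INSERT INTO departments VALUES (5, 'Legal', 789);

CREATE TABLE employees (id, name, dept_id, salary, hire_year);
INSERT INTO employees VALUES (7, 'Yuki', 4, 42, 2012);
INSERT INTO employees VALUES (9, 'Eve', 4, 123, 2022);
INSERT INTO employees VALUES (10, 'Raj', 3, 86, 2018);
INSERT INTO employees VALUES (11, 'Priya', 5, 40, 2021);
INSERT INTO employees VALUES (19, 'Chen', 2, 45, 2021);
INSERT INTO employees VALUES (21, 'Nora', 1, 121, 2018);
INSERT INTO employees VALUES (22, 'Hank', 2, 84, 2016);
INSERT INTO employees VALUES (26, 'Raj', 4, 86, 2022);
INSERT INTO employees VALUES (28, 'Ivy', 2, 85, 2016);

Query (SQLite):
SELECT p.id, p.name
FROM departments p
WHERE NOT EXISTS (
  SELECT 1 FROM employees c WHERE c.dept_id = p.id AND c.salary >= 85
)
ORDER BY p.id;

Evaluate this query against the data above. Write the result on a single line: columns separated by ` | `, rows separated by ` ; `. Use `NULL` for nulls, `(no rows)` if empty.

For each departments row, check whether any employees with matching dept_id has salary >= 85.
Keep rows where that is false.

5 | Legal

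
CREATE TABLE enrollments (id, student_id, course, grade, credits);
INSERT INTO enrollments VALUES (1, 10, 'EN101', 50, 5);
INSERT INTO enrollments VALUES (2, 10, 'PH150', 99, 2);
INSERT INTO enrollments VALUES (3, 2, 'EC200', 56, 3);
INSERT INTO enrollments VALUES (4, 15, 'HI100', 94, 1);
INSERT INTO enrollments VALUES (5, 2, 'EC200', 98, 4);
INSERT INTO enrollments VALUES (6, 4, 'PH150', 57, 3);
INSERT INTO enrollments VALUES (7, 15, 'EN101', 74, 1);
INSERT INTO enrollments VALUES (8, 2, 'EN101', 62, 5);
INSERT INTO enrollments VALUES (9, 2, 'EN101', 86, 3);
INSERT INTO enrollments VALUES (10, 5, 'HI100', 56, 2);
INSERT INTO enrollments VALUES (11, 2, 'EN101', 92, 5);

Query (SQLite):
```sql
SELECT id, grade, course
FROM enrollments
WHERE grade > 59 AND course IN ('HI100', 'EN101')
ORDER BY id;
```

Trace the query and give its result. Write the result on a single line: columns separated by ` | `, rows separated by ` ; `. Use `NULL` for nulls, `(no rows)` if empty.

4 | 94 | HI100 ; 7 | 74 | EN101 ; 8 | 62 | EN101 ; 9 | 86 | EN101 ; 11 | 92 | EN101

grade > 59: ids {2, 4, 5, 7, 8, 9, 11}
course IN ('HI100', 'EN101'): ids {1, 4, 7, 8, 9, 10, 11}
Combine with AND.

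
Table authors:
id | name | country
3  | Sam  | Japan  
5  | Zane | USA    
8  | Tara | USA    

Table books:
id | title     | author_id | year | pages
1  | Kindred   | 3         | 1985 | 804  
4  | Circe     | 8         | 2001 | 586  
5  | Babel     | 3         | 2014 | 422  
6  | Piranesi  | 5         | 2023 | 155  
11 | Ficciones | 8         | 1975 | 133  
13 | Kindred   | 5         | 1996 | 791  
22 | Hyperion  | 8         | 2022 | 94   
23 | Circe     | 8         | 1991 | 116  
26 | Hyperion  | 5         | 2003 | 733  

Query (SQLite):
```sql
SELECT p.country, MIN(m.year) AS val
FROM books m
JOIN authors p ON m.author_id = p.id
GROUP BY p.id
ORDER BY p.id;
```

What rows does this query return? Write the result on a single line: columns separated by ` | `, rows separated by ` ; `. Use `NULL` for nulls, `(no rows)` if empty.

Japan | 1985 ; USA | 1996 ; USA | 1975

Join each books row to its authors via author_id.
Group joined rows by authors.id; compute MIN(m.year) per group.
  3: ids {1, 5} → MIN(m.year)=1985
  5: ids {6, 13, 26} → MIN(m.year)=1996
  8: ids {4, 11, 22, 23} → MIN(m.year)=1975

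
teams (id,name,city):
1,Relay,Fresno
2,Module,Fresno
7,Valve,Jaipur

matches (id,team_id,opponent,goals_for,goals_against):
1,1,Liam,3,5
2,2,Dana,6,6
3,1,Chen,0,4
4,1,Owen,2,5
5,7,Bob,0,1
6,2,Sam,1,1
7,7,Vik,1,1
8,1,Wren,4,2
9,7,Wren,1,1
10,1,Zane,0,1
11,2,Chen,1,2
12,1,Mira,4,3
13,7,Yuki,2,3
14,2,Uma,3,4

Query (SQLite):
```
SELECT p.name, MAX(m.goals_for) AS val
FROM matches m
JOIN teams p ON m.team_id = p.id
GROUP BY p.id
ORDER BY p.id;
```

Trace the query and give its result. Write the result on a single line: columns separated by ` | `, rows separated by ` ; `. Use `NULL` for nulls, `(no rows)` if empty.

Relay | 4 ; Module | 6 ; Valve | 2

Join each matches row to its teams via team_id.
Group joined rows by teams.id; compute MAX(m.goals_for) per group.
  1: ids {1, 3, 4, 8, 10, 12} → MAX(m.goals_for)=4
  2: ids {2, 6, 11, 14} → MAX(m.goals_for)=6
  7: ids {5, 7, 9, 13} → MAX(m.goals_for)=2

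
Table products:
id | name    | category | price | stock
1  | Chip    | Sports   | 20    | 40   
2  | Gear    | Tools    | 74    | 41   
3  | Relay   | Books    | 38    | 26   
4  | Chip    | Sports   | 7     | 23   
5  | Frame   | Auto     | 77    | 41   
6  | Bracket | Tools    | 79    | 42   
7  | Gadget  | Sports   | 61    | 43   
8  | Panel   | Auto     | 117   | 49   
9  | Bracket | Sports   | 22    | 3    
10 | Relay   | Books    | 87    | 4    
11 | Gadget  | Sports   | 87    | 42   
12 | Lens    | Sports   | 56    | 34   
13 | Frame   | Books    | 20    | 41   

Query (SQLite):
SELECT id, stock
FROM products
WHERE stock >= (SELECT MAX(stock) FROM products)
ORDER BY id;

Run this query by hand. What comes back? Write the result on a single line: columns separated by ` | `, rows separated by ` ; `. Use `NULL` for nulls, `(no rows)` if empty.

8 | 49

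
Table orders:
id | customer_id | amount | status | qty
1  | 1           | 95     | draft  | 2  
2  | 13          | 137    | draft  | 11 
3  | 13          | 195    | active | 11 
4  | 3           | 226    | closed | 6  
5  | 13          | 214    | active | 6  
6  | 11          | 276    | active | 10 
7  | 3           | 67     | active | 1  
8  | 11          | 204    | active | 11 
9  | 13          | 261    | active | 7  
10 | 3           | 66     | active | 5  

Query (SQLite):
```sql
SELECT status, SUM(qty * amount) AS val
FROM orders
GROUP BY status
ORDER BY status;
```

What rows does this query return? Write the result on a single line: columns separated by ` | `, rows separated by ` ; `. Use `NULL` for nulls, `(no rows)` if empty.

For each row compute qty * amount.
Group by status; take SUM of the expression per group.
  active: ids {3, 5, 6, 7, 8, 9, 10} → SUM(qty * amount)=10657
  closed: ids {4} → SUM(qty * amount)=1356
  draft: ids {1, 2} → SUM(qty * amount)=1697

active | 10657 ; closed | 1356 ; draft | 1697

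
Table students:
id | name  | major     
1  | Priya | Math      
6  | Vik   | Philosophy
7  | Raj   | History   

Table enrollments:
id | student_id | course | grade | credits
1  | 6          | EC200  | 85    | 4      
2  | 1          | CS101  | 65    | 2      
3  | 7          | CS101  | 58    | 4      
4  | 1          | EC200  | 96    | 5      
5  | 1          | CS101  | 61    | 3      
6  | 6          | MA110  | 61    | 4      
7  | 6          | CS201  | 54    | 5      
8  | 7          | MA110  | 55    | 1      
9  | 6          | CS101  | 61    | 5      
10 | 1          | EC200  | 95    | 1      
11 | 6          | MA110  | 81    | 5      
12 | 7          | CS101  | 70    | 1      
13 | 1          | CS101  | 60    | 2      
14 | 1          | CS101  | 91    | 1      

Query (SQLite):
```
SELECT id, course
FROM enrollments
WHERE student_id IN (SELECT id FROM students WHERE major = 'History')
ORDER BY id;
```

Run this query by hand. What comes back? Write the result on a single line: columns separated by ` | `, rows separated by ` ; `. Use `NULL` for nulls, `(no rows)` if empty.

Inner query: students.id where major = 'History'.
Outer: keep enrollments rows whose student_id is in that set.
Inner query → {7}

3 | CS101 ; 8 | MA110 ; 12 | CS101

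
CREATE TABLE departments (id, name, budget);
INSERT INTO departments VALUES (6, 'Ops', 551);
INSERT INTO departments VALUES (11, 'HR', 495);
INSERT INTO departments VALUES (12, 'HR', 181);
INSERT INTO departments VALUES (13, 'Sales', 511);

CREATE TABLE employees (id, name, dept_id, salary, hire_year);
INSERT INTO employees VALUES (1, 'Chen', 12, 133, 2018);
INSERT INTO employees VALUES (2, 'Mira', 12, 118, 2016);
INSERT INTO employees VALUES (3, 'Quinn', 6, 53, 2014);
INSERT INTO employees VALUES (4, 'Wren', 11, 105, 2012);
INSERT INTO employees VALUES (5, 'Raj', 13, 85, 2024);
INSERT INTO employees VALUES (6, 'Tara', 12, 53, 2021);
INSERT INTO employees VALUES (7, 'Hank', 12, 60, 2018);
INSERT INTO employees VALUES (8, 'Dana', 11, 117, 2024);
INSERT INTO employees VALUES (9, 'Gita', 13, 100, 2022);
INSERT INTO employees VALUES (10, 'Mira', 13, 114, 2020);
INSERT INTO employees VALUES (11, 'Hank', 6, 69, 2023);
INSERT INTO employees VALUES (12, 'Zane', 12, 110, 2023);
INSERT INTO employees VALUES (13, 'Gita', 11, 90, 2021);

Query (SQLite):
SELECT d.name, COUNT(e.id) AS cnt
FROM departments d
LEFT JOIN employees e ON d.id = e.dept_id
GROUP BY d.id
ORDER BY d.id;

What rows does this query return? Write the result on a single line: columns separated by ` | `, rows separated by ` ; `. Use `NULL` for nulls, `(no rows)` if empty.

LEFT JOIN keeps every departments row; unmatched ones get NULL for employees columns.
Group by departments.id and compute COUNT(e.id). COUNT(col) of an all-NULL group is 0.
  6: ids {3, 11} → COUNT(e.id)=2
  11: ids {4, 8, 13} → COUNT(e.id)=3
  12: ids {1, 2, 6, 7, 12} → COUNT(e.id)=5
  13: ids {5, 9, 10} → COUNT(e.id)=3

Ops | 2 ; HR | 3 ; HR | 5 ; Sales | 3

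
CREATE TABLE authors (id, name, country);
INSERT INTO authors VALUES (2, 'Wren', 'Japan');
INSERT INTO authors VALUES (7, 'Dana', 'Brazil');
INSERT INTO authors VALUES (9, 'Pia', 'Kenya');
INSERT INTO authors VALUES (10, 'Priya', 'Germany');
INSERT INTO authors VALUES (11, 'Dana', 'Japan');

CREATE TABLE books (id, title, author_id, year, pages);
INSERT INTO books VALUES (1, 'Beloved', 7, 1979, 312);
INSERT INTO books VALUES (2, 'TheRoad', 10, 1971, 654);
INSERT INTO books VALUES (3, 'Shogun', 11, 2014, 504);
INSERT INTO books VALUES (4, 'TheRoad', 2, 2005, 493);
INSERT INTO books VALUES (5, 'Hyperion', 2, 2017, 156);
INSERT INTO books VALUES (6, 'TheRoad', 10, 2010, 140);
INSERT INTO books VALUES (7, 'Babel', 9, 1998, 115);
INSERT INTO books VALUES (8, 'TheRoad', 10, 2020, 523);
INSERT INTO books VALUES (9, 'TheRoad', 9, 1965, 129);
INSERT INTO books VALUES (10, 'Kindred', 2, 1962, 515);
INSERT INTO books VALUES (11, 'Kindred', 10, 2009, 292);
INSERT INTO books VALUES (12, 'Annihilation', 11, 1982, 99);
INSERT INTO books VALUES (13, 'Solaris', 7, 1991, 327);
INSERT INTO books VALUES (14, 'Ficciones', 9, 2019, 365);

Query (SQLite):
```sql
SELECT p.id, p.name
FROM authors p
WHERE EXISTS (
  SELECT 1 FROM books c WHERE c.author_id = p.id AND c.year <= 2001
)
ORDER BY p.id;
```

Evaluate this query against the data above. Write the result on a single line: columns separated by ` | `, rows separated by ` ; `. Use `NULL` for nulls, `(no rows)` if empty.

For each authors row, check whether any books with matching author_id has year <= 2001.
Keep rows where that is true.

2 | Wren ; 7 | Dana ; 9 | Pia ; 10 | Priya ; 11 | Dana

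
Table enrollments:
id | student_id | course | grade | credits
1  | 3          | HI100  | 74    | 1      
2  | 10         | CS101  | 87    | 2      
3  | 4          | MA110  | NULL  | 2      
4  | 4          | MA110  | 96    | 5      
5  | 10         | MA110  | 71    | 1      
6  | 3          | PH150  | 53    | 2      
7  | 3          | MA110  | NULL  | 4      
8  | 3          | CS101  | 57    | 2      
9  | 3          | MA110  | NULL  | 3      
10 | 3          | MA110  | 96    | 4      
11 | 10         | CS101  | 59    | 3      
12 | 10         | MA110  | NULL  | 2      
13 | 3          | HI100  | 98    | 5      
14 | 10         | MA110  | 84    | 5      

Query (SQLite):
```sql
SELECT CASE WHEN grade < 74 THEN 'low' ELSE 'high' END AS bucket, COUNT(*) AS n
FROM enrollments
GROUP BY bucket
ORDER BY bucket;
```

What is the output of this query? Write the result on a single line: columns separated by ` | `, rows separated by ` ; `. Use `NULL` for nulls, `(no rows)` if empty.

Bucket rows by grade < 74 → 'low' else 'high'; count each bucket.
NULL < 74 is unknown, so NULL grade falls into ELSE → 'high'.

high | 10 ; low | 4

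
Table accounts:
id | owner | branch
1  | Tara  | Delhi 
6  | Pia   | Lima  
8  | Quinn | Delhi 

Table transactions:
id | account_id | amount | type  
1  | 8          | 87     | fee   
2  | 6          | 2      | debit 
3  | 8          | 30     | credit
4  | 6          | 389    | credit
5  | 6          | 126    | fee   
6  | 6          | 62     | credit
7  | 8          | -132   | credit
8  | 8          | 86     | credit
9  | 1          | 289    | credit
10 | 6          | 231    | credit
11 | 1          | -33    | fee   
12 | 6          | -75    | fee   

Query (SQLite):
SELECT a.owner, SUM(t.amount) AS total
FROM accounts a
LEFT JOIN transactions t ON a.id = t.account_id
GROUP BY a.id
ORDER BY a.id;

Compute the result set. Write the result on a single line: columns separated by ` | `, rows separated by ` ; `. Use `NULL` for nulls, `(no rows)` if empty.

Tara | 256 ; Pia | 735 ; Quinn | 71

LEFT JOIN keeps every accounts row; unmatched ones get NULL for transactions columns.
Group by accounts.id and compute SUM(t.amount). SUM over an all-NULL group is NULL.
  1: ids {9, 11} → SUM(t.amount)=256
  6: ids {2, 4, 5, 6, 10, 12} → SUM(t.amount)=735
  8: ids {1, 3, 7, 8} → SUM(t.amount)=71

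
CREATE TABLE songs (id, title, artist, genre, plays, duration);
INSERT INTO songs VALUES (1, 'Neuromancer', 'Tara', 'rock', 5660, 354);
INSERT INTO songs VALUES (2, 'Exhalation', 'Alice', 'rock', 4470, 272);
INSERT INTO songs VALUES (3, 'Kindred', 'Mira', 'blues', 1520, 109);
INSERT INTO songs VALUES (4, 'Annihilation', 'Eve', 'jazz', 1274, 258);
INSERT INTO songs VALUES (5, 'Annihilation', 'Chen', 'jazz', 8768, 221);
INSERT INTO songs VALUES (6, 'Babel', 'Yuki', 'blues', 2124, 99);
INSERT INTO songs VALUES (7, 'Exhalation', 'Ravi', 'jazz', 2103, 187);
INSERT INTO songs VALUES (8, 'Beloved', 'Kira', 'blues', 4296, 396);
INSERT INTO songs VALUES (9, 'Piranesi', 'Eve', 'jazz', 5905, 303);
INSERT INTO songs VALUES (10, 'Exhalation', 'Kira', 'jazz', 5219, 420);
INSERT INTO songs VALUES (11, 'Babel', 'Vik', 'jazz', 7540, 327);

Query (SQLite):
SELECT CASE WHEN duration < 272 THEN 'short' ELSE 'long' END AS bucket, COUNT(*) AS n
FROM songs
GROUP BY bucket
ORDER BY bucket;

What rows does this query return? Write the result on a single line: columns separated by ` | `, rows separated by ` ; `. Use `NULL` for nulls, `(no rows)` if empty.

Bucket rows by duration < 272 → 'short' else 'long'; count each bucket.

long | 6 ; short | 5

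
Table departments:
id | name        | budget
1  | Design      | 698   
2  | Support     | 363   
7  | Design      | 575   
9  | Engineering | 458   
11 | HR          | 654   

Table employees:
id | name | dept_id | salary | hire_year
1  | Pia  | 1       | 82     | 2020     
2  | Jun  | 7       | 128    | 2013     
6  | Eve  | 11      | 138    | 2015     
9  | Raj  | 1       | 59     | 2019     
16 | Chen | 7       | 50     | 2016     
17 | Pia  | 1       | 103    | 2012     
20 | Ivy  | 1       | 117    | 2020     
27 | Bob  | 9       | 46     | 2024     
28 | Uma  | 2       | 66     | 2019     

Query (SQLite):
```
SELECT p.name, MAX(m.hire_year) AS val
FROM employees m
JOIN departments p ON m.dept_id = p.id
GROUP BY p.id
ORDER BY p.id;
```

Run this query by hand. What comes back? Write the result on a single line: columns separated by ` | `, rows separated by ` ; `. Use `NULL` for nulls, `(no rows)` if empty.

Join each employees row to its departments via dept_id.
Group joined rows by departments.id; compute MAX(m.hire_year) per group.
  1: ids {1, 9, 17, 20} → MAX(m.hire_year)=2020
  2: ids {28} → MAX(m.hire_year)=2019
  7: ids {2, 16} → MAX(m.hire_year)=2016
  9: ids {27} → MAX(m.hire_year)=2024
  11: ids {6} → MAX(m.hire_year)=2015

Design | 2020 ; Support | 2019 ; Design | 2016 ; Engineering | 2024 ; HR | 2015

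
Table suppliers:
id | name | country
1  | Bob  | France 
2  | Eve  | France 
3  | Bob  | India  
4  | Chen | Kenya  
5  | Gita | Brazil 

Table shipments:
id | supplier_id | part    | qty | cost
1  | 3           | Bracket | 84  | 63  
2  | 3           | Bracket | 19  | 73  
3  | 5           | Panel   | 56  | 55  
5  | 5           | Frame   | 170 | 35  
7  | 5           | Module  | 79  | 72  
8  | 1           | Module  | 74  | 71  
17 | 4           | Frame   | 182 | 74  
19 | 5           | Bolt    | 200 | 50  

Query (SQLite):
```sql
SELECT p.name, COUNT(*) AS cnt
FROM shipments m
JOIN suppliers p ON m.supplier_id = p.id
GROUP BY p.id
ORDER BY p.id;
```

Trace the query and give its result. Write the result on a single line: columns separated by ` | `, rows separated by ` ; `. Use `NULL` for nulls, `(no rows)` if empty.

Join each shipments row to its suppliers via supplier_id.
Group joined rows by suppliers.id; compute COUNT(*) per group.
  1: ids {8} → COUNT(*)=1
  3: ids {1, 2} → COUNT(*)=2
  4: ids {17} → COUNT(*)=1
  5: ids {3, 5, 7, 19} → COUNT(*)=4

Bob | 1 ; Bob | 2 ; Chen | 1 ; Gita | 4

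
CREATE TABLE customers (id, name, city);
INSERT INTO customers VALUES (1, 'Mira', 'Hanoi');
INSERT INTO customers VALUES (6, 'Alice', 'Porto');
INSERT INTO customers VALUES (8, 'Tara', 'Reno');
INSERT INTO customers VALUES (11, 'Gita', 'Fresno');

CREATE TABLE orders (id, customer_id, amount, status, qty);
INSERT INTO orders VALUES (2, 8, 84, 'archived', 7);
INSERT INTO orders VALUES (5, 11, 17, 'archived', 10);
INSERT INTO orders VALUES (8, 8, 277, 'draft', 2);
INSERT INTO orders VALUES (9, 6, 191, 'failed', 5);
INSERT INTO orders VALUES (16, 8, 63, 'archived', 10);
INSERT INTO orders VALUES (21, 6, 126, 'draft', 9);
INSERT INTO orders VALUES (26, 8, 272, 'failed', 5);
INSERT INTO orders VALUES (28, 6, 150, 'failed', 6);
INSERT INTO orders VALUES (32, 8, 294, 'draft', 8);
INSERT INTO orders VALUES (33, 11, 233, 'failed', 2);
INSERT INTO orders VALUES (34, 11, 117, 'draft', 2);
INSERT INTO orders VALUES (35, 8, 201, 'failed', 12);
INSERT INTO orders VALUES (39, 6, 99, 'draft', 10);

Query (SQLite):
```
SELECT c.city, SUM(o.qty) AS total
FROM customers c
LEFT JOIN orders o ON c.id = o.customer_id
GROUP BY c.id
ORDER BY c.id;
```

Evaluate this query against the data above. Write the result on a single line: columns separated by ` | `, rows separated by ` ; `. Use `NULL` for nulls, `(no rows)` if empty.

Hanoi | NULL ; Porto | 30 ; Reno | 44 ; Fresno | 14

LEFT JOIN keeps every customers row; unmatched ones get NULL for orders columns.
Group by customers.id and compute SUM(o.qty). SUM over an all-NULL group is NULL.
  1: ids {—} → SUM(o.qty)=NULL
  6: ids {9, 21, 28, 39} → SUM(o.qty)=30
  8: ids {2, 8, 16, 26, 32, 35} → SUM(o.qty)=44
  11: ids {5, 33, 34} → SUM(o.qty)=14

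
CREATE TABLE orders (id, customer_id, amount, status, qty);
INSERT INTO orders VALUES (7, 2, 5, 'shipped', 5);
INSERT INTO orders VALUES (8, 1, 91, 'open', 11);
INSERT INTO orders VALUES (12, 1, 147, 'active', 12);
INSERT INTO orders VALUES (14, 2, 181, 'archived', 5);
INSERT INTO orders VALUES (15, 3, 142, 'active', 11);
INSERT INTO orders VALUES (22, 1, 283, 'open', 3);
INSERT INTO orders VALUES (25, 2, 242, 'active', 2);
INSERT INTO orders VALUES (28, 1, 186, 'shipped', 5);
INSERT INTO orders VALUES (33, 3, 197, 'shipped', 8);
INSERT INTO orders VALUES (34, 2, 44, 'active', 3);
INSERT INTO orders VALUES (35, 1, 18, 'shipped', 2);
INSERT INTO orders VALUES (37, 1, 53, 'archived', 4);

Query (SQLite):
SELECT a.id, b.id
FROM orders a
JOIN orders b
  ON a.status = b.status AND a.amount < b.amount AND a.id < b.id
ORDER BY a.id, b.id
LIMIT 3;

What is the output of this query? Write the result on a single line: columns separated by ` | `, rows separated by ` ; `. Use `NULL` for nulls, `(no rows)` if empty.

Pairs (a,b) with same status, a.amount < b.amount, a.id < b.id.
status groups: active:{12,15,25,34} archived:{14,37} open:{8,22} shipped:{7,28,33,35}
Ordered by (a.id, b.id); first 3.

7 | 28 ; 7 | 33 ; 7 | 35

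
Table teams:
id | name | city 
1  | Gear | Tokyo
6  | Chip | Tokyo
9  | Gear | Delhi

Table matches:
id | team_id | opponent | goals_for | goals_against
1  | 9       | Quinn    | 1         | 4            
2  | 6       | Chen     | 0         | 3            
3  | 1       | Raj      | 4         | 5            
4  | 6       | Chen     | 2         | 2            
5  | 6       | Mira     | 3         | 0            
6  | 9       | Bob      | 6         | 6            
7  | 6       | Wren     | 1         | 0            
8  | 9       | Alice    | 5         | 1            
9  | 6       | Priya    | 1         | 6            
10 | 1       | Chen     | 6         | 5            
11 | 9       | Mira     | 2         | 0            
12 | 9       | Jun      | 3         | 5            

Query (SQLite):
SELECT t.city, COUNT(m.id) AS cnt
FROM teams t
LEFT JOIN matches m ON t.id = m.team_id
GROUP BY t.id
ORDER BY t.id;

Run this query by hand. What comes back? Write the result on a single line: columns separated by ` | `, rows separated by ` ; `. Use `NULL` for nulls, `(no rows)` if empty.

LEFT JOIN keeps every teams row; unmatched ones get NULL for matches columns.
Group by teams.id and compute COUNT(m.id). COUNT(col) of an all-NULL group is 0.
  1: ids {3, 10} → COUNT(m.id)=2
  6: ids {2, 4, 5, 7, 9} → COUNT(m.id)=5
  9: ids {1, 6, 8, 11, 12} → COUNT(m.id)=5

Tokyo | 2 ; Tokyo | 5 ; Delhi | 5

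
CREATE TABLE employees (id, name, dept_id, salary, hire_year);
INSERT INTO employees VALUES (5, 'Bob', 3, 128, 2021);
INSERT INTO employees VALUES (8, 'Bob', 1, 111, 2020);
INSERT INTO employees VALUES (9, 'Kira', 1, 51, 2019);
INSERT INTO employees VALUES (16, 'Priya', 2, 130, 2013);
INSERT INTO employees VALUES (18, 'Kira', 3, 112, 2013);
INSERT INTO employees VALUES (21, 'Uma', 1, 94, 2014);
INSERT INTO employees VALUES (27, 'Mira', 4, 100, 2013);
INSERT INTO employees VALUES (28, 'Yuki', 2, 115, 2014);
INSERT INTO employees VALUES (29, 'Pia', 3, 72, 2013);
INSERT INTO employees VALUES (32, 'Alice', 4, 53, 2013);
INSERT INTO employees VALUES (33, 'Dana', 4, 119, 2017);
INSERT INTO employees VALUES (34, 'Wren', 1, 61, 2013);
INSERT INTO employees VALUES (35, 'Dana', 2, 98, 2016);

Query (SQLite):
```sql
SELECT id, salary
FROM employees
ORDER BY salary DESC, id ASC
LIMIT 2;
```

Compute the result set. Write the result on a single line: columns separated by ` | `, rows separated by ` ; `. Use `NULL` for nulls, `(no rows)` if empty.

Sort by salary desc, tiebreak id asc: (130, id=16), (128, id=5), (119, id=33), (115, id=28), (112, id=18) …. Take first 2.

16 | 130 ; 5 | 128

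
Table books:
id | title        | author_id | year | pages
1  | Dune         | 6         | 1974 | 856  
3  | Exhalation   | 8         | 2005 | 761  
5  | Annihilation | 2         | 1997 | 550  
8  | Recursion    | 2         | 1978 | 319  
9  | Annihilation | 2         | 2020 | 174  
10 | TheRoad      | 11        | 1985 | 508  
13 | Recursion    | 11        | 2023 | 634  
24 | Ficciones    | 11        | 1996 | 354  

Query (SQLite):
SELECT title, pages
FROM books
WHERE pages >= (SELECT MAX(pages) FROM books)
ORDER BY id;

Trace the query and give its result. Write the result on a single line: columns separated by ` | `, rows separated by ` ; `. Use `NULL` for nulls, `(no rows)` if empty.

Scalar subquery: MAX(pages) over all books rows = 856.
Keep rows where pages >= that value.

Dune | 856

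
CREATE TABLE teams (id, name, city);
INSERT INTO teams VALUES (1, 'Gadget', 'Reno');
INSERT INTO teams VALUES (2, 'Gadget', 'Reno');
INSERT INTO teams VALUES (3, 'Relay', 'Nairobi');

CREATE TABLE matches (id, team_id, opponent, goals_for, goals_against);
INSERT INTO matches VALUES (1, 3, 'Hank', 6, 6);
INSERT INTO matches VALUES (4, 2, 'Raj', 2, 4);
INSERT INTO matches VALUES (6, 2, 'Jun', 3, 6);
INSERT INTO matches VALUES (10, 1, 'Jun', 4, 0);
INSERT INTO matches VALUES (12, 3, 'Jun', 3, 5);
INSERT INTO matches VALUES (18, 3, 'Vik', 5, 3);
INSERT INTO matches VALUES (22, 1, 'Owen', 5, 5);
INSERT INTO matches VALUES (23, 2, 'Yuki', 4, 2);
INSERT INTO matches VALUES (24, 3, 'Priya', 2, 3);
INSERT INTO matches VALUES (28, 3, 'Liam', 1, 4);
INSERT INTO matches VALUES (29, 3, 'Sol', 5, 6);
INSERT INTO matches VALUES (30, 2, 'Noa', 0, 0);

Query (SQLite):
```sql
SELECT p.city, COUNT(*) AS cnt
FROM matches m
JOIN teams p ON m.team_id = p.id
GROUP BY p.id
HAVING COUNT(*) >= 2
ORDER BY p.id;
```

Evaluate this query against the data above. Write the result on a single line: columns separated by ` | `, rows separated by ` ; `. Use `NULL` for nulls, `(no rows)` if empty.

Join each matches row to its teams via team_id.
Group joined rows by teams.id; compute COUNT(*) per group.
HAVING: keep groups with count ≥ 2.
  1: ids {10, 22} → COUNT(*)=2
  2: ids {4, 6, 23, 30} → COUNT(*)=4
  3: ids {1, 12, 18, 24, 28, 29} → COUNT(*)=6

Reno | 2 ; Reno | 4 ; Nairobi | 6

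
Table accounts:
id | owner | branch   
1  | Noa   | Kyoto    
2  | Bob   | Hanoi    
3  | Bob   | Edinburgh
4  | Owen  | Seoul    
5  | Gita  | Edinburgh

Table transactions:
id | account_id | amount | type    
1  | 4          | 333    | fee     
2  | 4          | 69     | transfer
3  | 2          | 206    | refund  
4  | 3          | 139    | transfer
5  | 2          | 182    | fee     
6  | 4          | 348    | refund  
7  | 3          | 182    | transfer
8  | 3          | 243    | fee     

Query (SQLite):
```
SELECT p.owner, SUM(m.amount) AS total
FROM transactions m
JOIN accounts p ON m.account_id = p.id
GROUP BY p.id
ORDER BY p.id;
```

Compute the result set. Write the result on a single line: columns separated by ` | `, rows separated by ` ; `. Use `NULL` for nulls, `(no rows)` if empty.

Bob | 388 ; Bob | 564 ; Owen | 750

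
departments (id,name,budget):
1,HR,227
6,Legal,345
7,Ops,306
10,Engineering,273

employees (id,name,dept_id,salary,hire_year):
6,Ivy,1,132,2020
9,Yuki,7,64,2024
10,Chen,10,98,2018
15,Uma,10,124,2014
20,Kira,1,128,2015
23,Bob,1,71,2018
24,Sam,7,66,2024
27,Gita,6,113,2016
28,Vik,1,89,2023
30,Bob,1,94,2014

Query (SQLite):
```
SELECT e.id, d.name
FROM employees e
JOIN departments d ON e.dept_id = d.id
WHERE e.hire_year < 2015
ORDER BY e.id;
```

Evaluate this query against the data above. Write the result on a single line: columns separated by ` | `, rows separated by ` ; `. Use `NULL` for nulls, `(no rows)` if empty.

Each employees row matches the departments row where dept_id = departments.id.
Then keep rows with e.hire_year < 2015.

15 | Engineering ; 30 | HR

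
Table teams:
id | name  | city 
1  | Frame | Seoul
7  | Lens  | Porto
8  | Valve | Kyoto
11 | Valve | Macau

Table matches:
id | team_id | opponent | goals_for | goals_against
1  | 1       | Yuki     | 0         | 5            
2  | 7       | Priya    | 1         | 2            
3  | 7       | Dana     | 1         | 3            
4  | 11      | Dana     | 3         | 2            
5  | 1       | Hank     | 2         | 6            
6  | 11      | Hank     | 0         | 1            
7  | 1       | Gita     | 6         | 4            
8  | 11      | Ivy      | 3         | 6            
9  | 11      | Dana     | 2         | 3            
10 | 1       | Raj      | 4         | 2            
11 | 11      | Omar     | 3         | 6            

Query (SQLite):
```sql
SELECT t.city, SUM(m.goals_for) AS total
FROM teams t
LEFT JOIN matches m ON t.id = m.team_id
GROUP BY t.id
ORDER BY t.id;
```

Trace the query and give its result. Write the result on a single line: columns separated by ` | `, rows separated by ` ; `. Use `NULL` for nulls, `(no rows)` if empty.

Seoul | 12 ; Porto | 2 ; Kyoto | NULL ; Macau | 11

LEFT JOIN keeps every teams row; unmatched ones get NULL for matches columns.
Group by teams.id and compute SUM(m.goals_for). SUM over an all-NULL group is NULL.
  1: ids {1, 5, 7, 10} → SUM(m.goals_for)=12
  7: ids {2, 3} → SUM(m.goals_for)=2
  8: ids {—} → SUM(m.goals_for)=NULL
  11: ids {4, 6, 8, 9, 11} → SUM(m.goals_for)=11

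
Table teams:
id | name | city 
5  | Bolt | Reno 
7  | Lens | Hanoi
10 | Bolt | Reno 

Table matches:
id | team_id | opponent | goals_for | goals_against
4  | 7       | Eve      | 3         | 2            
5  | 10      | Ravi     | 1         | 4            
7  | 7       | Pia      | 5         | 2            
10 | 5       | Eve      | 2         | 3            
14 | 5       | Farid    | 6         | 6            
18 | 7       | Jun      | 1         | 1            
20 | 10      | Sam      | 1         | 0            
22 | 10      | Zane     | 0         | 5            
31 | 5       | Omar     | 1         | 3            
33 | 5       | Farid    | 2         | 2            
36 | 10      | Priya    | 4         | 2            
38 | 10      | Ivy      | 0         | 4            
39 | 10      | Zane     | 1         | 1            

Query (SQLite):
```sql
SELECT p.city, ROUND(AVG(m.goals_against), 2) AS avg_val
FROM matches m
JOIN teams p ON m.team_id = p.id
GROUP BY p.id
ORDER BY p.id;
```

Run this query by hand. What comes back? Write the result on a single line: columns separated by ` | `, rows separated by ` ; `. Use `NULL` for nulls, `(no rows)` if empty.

Join each matches row to its teams via team_id.
Group joined rows by teams.id; compute ROUND(AVG(m.goals_against), 2) per group.
  5: ids {10, 14, 31, 33} → ROUND(AVG(m.goals_against), 2)=3.5
  7: ids {4, 7, 18} → ROUND(AVG(m.goals_against), 2)=1.67
  10: ids {5, 20, 22, 36, 38, 39} → ROUND(AVG(m.goals_against), 2)=2.67

Reno | 3.5 ; Hanoi | 1.67 ; Reno | 2.67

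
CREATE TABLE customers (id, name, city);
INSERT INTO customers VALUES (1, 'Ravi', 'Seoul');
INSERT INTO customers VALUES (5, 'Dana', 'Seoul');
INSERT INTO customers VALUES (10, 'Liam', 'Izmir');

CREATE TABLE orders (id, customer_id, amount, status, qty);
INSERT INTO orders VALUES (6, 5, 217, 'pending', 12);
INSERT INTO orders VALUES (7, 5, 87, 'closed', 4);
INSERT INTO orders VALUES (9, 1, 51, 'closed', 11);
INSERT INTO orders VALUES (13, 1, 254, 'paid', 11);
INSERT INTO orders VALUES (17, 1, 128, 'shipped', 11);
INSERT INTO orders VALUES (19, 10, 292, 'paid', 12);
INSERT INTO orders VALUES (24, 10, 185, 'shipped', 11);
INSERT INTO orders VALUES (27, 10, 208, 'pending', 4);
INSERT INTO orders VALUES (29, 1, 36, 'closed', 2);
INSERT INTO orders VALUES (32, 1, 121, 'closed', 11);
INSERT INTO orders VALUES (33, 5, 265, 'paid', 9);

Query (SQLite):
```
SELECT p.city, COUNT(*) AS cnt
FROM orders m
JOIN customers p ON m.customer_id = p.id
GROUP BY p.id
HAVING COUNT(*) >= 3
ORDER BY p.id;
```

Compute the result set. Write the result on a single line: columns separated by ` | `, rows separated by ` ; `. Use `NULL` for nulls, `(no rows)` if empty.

Join each orders row to its customers via customer_id.
Group joined rows by customers.id; compute COUNT(*) per group.
HAVING: keep groups with count ≥ 3.
  1: ids {9, 13, 17, 29, 32} → COUNT(*)=5
  5: ids {6, 7, 33} → COUNT(*)=3
  10: ids {19, 24, 27} → COUNT(*)=3

Seoul | 5 ; Seoul | 3 ; Izmir | 3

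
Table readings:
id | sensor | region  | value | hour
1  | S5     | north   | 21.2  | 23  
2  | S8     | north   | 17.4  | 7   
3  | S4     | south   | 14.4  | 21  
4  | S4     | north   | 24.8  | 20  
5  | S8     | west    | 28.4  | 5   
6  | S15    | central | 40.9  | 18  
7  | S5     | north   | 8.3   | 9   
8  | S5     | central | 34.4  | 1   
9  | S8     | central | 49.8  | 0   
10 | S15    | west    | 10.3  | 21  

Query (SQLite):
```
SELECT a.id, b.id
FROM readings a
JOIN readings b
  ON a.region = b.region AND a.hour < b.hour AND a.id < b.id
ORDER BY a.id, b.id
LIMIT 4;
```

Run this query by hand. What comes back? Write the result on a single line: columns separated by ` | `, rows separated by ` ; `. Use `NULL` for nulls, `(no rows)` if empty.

2 | 4 ; 2 | 7 ; 5 | 10

Pairs (a,b) with same region, a.hour < b.hour, a.id < b.id.
region groups: central:{6,8,9} north:{1,2,4,7} south:{3} west:{5,10}
Ordered by (a.id, b.id); first 4.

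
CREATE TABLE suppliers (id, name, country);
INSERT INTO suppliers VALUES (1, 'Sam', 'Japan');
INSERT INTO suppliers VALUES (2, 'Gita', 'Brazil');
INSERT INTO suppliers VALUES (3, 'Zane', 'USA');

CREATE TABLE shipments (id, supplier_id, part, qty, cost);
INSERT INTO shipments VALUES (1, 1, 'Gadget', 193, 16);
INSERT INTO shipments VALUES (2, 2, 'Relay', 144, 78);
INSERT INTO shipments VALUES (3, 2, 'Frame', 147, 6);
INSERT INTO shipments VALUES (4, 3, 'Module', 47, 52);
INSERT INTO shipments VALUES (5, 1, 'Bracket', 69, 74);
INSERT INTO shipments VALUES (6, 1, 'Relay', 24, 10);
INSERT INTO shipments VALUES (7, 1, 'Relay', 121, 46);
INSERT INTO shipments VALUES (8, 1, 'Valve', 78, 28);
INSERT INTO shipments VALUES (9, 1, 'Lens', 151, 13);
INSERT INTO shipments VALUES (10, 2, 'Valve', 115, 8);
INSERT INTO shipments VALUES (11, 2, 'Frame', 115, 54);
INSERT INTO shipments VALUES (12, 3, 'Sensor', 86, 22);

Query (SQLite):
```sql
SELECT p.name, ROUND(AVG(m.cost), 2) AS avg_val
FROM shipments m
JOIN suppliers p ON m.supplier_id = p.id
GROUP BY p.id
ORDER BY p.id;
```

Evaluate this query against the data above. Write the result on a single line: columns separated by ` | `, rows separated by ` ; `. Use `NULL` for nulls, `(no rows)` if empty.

Join each shipments row to its suppliers via supplier_id.
Group joined rows by suppliers.id; compute ROUND(AVG(m.cost), 2) per group.
  1: ids {1, 5, 6, 7, 8, 9} → ROUND(AVG(m.cost), 2)=31.17
  2: ids {2, 3, 10, 11} → ROUND(AVG(m.cost), 2)=36.5
  3: ids {4, 12} → ROUND(AVG(m.cost), 2)=37

Sam | 31.17 ; Gita | 36.5 ; Zane | 37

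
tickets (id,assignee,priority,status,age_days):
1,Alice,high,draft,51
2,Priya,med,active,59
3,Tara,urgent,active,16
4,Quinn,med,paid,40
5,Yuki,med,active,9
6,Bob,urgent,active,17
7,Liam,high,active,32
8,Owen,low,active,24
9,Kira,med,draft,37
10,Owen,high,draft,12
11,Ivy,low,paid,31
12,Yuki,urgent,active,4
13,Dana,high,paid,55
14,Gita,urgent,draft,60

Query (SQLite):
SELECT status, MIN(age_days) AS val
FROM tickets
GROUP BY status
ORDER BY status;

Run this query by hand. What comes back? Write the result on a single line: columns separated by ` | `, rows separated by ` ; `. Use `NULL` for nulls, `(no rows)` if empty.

Partition tickets by status; compute MIN(age_days) within each group.
  active: ids {2, 3, 5, 6, 7, 8, 12} → MIN(age_days)=4
  draft: ids {1, 9, 10, 14} → MIN(age_days)=12
  paid: ids {4, 11, 13} → MIN(age_days)=31

active | 4 ; draft | 12 ; paid | 31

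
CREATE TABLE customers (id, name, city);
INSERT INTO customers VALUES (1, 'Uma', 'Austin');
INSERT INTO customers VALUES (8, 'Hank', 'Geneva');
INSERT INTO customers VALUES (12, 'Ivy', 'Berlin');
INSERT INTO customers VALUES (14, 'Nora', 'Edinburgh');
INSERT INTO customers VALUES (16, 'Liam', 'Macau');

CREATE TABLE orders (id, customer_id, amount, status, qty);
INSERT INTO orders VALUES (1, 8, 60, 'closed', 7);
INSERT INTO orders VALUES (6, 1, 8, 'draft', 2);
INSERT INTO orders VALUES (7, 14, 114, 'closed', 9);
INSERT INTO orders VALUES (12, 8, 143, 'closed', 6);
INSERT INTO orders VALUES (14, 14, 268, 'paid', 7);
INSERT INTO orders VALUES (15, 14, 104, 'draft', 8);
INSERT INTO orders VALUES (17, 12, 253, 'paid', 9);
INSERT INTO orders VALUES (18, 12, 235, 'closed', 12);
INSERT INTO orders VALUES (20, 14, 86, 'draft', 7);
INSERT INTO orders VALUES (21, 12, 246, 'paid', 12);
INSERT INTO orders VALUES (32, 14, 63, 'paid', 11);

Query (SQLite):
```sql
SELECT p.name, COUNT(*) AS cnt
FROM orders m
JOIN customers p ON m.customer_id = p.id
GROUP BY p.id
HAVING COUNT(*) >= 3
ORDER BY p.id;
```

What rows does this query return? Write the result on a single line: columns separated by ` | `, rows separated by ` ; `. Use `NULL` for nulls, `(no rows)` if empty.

Ivy | 3 ; Nora | 5

Join each orders row to its customers via customer_id.
Group joined rows by customers.id; compute COUNT(*) per group.
HAVING: keep groups with count ≥ 3.
  1: ids {6} → COUNT(*)=1
  8: ids {1, 12} → COUNT(*)=2
  12: ids {17, 18, 21} → COUNT(*)=3
  14: ids {7, 14, 15, 20, 32} → COUNT(*)=5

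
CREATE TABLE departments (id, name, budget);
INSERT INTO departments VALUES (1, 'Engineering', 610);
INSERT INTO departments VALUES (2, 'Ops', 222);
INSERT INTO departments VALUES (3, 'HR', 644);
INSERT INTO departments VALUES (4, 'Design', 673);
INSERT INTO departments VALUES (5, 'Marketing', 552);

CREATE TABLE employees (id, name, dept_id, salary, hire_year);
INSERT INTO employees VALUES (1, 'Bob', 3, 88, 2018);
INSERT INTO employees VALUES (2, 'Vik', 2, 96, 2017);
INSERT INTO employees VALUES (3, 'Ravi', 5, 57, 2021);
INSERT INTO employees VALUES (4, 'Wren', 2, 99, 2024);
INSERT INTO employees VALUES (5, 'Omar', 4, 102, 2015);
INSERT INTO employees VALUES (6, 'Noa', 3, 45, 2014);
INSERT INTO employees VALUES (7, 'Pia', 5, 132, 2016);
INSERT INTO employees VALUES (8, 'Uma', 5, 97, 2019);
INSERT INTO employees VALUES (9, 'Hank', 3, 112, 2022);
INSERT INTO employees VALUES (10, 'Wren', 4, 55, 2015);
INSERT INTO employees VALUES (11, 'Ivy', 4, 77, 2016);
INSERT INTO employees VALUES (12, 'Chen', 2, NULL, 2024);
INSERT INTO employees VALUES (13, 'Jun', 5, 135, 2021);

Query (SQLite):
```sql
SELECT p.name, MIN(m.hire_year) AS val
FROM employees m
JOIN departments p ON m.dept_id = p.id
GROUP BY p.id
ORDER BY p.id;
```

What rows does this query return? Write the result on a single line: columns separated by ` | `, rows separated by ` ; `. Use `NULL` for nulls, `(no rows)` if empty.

Ops | 2017 ; HR | 2014 ; Design | 2015 ; Marketing | 2016

Join each employees row to its departments via dept_id.
Group joined rows by departments.id; compute MIN(m.hire_year) per group.
  2: ids {2, 4, 12} → MIN(m.hire_year)=2017
  3: ids {1, 6, 9} → MIN(m.hire_year)=2014
  4: ids {5, 10, 11} → MIN(m.hire_year)=2015
  5: ids {3, 7, 8, 13} → MIN(m.hire_year)=2016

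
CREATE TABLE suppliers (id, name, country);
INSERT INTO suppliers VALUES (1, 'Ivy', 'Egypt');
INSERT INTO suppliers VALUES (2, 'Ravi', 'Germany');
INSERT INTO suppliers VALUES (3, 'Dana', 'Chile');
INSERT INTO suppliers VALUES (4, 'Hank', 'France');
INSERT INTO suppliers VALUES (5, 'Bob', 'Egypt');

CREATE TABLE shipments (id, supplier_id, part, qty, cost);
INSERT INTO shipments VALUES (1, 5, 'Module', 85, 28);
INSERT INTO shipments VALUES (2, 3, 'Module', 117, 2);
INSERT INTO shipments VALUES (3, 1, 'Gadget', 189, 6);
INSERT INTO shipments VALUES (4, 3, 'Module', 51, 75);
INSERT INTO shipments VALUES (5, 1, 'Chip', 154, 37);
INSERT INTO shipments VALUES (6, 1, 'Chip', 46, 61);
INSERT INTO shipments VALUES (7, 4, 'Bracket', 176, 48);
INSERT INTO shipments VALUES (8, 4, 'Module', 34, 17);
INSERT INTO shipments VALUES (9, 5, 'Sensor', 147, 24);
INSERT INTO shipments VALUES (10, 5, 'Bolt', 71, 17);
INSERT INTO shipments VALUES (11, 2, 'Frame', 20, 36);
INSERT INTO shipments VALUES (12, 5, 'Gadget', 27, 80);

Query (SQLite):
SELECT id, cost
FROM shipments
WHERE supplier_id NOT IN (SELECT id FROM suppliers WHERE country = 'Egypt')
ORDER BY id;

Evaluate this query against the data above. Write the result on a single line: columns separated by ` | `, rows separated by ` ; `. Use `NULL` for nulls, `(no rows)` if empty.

2 | 2 ; 4 | 75 ; 7 | 48 ; 8 | 17 ; 11 | 36

Inner query: suppliers.id where country = 'Egypt'.
Outer: keep shipments rows whose supplier_id is not in that set.
Inner query → {1, 5}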